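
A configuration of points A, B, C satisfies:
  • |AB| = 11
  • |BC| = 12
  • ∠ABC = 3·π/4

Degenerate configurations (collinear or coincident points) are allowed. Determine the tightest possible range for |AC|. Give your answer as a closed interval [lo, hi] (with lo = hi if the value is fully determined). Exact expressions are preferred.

|AB| ∈ {11}
|BC| ∈ {12}
|AC| ∈ {√(132·√(2) + 265)}

|AC| = √(132·√(2) + 265)  (≈ 21.2527)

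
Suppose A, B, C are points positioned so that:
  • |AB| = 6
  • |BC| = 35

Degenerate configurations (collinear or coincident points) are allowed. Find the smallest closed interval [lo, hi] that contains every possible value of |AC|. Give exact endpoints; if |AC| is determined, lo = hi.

|AC| ∈ [29, 41]  (≈ [29.0000, 41.0000])

|AB| ∈ {6}
|BC| ∈ {35}
|AC| ∈ [29, 41]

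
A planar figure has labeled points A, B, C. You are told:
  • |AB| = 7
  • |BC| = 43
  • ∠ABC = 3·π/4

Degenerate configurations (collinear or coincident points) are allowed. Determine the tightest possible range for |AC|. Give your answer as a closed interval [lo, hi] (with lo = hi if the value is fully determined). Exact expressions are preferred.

|AB| ∈ {7}
|BC| ∈ {43}
|AC| ∈ {√(301·√(2) + 1898)}

|AC| = √(301·√(2) + 1898)  (≈ 48.2045)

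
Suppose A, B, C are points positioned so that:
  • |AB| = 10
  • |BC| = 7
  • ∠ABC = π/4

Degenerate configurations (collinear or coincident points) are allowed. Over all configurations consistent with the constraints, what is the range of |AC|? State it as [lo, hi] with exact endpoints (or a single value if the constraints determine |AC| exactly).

|AB| ∈ {10}
|BC| ∈ {7}
|AC| ∈ {√(149 - 70·√(2))}

|AC| = √(149 - 70·√(2))  (≈ 7.0714)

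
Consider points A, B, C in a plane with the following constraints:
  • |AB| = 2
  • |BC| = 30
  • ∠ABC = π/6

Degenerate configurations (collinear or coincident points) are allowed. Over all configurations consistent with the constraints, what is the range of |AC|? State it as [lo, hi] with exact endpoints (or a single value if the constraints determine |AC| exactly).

|AC| = 2·√(226 - 15·√(3))  (≈ 28.2856)

|AB| ∈ {2}
|BC| ∈ {30}
|AC| ∈ {2·√(226 - 15·√(3))}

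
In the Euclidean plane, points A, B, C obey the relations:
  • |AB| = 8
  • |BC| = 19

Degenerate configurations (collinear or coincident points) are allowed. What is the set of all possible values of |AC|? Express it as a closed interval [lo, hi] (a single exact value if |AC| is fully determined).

|AC| ∈ [11, 27]  (≈ [11.0000, 27.0000])

|AB| ∈ {8}
|BC| ∈ {19}
|AC| ∈ [11, 27]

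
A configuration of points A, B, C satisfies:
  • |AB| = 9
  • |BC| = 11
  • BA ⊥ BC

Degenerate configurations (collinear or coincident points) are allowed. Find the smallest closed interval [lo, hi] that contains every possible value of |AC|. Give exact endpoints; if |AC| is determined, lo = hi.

|AC| = √(202)  (≈ 14.2127)

|AB| ∈ {9}
|BC| ∈ {11}
|AC| ∈ {√(202)}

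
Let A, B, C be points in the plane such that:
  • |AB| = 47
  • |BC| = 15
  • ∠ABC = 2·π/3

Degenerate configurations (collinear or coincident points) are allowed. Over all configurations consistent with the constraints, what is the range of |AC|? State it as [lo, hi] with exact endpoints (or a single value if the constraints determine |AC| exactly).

|AC| = √(3139)  (≈ 56.0268)

|AB| ∈ {47}
|BC| ∈ {15}
|AC| ∈ {√(3139)}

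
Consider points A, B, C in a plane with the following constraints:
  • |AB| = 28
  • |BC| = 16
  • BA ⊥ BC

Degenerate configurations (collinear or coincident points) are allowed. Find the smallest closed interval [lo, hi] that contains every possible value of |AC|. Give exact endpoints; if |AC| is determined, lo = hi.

|AC| = 4·√(65)  (≈ 32.2490)

|AB| ∈ {28}
|BC| ∈ {16}
|AC| ∈ {4·√(65)}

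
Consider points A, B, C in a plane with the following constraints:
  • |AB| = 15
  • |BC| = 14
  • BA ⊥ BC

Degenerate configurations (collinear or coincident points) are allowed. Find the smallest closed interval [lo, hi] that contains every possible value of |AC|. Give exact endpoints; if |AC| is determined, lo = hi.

|AC| = √(421)  (≈ 20.5183)

|AB| ∈ {15}
|BC| ∈ {14}
|AC| ∈ {√(421)}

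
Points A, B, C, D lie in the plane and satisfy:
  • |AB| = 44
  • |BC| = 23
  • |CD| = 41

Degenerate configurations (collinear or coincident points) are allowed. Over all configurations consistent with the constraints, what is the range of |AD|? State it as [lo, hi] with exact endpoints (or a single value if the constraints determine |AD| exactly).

|AD| ∈ [0, 108]  (≈ [0.0000, 108.0000])

|AB| ∈ {44}
|BC| ∈ {23}
|CD| ∈ {41}
|AC| ∈ [21, 67]
|BD| ∈ [18, 64]
|AD| ∈ [0, 108]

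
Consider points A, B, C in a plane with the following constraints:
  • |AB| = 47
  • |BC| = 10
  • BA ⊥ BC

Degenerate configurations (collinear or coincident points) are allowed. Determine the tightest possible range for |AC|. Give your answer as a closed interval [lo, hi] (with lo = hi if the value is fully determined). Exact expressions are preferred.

|AB| ∈ {47}
|BC| ∈ {10}
|AC| ∈ {√(2309)}

|AC| = √(2309)  (≈ 48.0521)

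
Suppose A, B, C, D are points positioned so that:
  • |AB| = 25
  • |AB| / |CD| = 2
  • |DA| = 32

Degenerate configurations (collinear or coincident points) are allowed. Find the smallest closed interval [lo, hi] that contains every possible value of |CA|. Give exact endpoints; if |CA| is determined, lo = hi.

|AB| ∈ {25}
|AD| ∈ {32}
|CD| ∈ {25/2}
|BD| ∈ [7, 57]
|AC| ∈ [39/2, 89/2]
|BC| ∈ [0, 139/2]

|CA| ∈ [39/2, 89/2]  (≈ [19.5000, 44.5000])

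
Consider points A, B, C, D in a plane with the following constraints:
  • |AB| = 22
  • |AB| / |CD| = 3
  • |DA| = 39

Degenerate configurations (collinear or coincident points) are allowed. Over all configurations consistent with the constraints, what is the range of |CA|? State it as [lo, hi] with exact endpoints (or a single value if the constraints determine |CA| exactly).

|AB| ∈ {22}
|AD| ∈ {39}
|CD| ∈ {22/3}
|BD| ∈ [17, 61]
|AC| ∈ [95/3, 139/3]
|BC| ∈ [29/3, 205/3]

|CA| ∈ [95/3, 139/3]  (≈ [31.6667, 46.3333])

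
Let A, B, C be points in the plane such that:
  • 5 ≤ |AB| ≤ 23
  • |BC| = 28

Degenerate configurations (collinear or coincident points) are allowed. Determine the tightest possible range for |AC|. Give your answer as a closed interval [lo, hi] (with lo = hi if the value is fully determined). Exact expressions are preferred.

|AC| ∈ [5, 51]  (≈ [5.0000, 51.0000])

|AB| ∈ [5, 23]
|BC| ∈ {28}
|AC| ∈ [5, 51]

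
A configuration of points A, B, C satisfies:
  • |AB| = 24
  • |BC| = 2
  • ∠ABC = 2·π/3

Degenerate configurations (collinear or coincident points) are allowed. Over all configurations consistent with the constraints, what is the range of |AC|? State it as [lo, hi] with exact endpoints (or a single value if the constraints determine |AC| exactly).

|AC| = 2·√(157)  (≈ 25.0599)

|AB| ∈ {24}
|BC| ∈ {2}
|AC| ∈ {2·√(157)}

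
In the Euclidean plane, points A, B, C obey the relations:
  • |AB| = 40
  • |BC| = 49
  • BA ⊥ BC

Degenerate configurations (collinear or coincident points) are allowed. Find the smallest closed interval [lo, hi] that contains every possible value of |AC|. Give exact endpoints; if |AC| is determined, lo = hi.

|AC| = √(4001)  (≈ 63.2535)

|AB| ∈ {40}
|BC| ∈ {49}
|AC| ∈ {√(4001)}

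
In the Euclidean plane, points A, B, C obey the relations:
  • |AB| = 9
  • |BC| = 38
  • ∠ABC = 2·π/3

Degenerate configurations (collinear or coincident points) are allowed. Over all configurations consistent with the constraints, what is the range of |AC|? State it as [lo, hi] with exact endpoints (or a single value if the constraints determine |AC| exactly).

|AC| = √(1867)  (≈ 43.2088)

|AB| ∈ {9}
|BC| ∈ {38}
|AC| ∈ {√(1867)}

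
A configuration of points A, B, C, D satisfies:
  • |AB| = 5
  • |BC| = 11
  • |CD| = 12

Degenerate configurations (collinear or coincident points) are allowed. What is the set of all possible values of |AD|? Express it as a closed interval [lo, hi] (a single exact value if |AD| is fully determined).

|AB| ∈ {5}
|BC| ∈ {11}
|CD| ∈ {12}
|AC| ∈ [6, 16]
|BD| ∈ [1, 23]
|AD| ∈ [0, 28]

|AD| ∈ [0, 28]  (≈ [0.0000, 28.0000])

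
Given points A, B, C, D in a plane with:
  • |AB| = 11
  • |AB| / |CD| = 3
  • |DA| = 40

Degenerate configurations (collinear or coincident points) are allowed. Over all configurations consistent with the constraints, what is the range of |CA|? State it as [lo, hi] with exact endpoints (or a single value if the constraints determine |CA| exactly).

|AB| ∈ {11}
|AD| ∈ {40}
|CD| ∈ {11/3}
|BD| ∈ [29, 51]
|AC| ∈ [109/3, 131/3]
|BC| ∈ [76/3, 164/3]

|CA| ∈ [109/3, 131/3]  (≈ [36.3333, 43.6667])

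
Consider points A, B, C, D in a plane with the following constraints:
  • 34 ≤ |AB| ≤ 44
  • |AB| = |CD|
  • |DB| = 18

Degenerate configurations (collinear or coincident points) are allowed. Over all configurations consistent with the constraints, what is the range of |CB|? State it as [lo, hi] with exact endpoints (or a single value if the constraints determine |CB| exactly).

|AB| ∈ [34, 44]
|BD| ∈ {18}
|CD| ∈ [34, 44]
|AD| ∈ [16, 62]
|BC| ∈ [16, 62]
|AC| ∈ [0, 106]

|CB| ∈ [16, 62]  (≈ [16.0000, 62.0000])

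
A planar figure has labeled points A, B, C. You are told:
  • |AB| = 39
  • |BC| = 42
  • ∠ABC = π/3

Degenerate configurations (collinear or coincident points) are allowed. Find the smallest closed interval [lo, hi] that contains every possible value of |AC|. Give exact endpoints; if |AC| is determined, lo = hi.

|AC| = 3·√(183)  (≈ 40.5832)

|AB| ∈ {39}
|BC| ∈ {42}
|AC| ∈ {3·√(183)}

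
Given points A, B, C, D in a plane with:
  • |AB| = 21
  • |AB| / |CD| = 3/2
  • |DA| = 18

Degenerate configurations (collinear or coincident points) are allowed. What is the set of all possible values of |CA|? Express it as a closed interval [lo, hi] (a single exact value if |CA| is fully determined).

|AB| ∈ {21}
|AD| ∈ {18}
|CD| ∈ {14}
|BD| ∈ [3, 39]
|AC| ∈ [4, 32]
|BC| ∈ [0, 53]

|CA| ∈ [4, 32]  (≈ [4.0000, 32.0000])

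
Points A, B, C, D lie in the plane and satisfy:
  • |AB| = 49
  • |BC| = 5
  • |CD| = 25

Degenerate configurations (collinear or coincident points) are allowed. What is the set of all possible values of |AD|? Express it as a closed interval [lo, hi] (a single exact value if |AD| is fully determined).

|AB| ∈ {49}
|BC| ∈ {5}
|CD| ∈ {25}
|AC| ∈ [44, 54]
|BD| ∈ [20, 30]
|AD| ∈ [19, 79]

|AD| ∈ [19, 79]  (≈ [19.0000, 79.0000])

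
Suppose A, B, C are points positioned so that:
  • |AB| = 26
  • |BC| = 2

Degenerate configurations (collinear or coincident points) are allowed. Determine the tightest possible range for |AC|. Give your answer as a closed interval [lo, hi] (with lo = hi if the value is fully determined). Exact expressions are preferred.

|AC| ∈ [24, 28]  (≈ [24.0000, 28.0000])

|AB| ∈ {26}
|BC| ∈ {2}
|AC| ∈ [24, 28]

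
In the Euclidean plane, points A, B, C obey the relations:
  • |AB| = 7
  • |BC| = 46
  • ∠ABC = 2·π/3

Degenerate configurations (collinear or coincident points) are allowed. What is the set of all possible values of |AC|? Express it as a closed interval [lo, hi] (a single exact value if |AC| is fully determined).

|AB| ∈ {7}
|BC| ∈ {46}
|AC| ∈ {√(2487)}

|AC| = √(2487)  (≈ 49.8698)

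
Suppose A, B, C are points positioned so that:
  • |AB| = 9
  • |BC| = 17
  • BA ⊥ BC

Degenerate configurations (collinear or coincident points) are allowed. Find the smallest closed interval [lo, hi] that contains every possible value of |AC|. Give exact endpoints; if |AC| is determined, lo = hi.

|AB| ∈ {9}
|BC| ∈ {17}
|AC| ∈ {√(370)}

|AC| = √(370)  (≈ 19.2354)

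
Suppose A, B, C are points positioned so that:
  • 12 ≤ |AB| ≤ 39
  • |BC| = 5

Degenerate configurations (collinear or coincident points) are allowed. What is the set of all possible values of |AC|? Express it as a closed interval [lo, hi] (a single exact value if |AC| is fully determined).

|AC| ∈ [7, 44]  (≈ [7.0000, 44.0000])

|AB| ∈ [12, 39]
|BC| ∈ {5}
|AC| ∈ [7, 44]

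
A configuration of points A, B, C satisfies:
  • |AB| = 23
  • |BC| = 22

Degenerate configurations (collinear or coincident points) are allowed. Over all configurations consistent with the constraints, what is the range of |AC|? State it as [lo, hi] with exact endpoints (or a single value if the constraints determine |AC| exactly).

|AB| ∈ {23}
|BC| ∈ {22}
|AC| ∈ [1, 45]

|AC| ∈ [1, 45]  (≈ [1.0000, 45.0000])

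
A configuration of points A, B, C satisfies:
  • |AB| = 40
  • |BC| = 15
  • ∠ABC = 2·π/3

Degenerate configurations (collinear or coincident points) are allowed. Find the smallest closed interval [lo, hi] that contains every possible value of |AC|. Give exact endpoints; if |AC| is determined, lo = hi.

|AC| = 5·√(97)  (≈ 49.2443)

|AB| ∈ {40}
|BC| ∈ {15}
|AC| ∈ {5·√(97)}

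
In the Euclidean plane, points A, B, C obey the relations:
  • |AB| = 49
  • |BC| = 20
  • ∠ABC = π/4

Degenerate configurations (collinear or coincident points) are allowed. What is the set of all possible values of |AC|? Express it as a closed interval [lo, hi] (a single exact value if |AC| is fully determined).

|AB| ∈ {49}
|BC| ∈ {20}
|AC| ∈ {√(2801 - 980·√(2))}

|AC| = √(2801 - 980·√(2))  (≈ 37.6174)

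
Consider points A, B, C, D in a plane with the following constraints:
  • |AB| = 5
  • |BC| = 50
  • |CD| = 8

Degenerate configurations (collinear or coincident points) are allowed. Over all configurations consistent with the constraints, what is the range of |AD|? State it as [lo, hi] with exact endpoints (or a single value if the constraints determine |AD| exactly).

|AD| ∈ [37, 63]  (≈ [37.0000, 63.0000])

|AB| ∈ {5}
|BC| ∈ {50}
|CD| ∈ {8}
|AC| ∈ [45, 55]
|BD| ∈ [42, 58]
|AD| ∈ [37, 63]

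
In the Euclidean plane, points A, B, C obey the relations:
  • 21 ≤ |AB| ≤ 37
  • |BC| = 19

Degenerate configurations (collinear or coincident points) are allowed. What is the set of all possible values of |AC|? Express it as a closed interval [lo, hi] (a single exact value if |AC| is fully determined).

|AB| ∈ [21, 37]
|BC| ∈ {19}
|AC| ∈ [2, 56]

|AC| ∈ [2, 56]  (≈ [2.0000, 56.0000])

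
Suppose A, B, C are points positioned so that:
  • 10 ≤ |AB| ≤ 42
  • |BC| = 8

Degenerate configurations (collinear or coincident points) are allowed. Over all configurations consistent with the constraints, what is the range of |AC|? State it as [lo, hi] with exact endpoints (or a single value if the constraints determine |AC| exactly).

|AB| ∈ [10, 42]
|BC| ∈ {8}
|AC| ∈ [2, 50]

|AC| ∈ [2, 50]  (≈ [2.0000, 50.0000])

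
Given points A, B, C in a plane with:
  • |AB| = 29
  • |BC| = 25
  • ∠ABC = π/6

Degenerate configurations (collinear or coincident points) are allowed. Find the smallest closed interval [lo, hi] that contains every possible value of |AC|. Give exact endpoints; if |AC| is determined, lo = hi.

|AC| = √(1466 - 725·√(3))  (≈ 14.5005)

|AB| ∈ {29}
|BC| ∈ {25}
|AC| ∈ {√(1466 - 725·√(3))}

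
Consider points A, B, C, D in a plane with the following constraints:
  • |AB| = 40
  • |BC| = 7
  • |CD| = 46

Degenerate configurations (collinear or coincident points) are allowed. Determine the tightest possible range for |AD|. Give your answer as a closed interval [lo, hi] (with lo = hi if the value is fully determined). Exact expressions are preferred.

|AD| ∈ [0, 93]  (≈ [0.0000, 93.0000])

|AB| ∈ {40}
|BC| ∈ {7}
|CD| ∈ {46}
|AC| ∈ [33, 47]
|BD| ∈ [39, 53]
|AD| ∈ [0, 93]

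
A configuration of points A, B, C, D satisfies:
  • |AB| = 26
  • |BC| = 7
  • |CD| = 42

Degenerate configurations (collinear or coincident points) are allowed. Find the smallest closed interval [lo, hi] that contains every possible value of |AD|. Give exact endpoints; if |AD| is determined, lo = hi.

|AD| ∈ [9, 75]  (≈ [9.0000, 75.0000])

|AB| ∈ {26}
|BC| ∈ {7}
|CD| ∈ {42}
|AC| ∈ [19, 33]
|BD| ∈ [35, 49]
|AD| ∈ [9, 75]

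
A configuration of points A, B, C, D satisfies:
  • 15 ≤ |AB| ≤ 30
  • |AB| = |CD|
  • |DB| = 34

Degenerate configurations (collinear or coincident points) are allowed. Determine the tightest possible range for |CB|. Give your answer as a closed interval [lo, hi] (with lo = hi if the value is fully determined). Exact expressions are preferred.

|CB| ∈ [4, 64]  (≈ [4.0000, 64.0000])

|AB| ∈ [15, 30]
|BD| ∈ {34}
|CD| ∈ [15, 30]
|AD| ∈ [4, 64]
|BC| ∈ [4, 64]
|AC| ∈ [0, 94]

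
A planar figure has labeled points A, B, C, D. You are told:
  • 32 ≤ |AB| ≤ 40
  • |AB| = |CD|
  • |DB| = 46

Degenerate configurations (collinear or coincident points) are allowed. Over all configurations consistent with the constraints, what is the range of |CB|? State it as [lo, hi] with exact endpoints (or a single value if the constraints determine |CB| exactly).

|CB| ∈ [6, 86]  (≈ [6.0000, 86.0000])

|AB| ∈ [32, 40]
|BD| ∈ {46}
|CD| ∈ [32, 40]
|AD| ∈ [6, 86]
|BC| ∈ [6, 86]
|AC| ∈ [0, 126]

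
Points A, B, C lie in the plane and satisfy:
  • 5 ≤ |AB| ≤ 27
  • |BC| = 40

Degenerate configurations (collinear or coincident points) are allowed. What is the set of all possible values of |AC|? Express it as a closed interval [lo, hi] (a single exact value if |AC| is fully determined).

|AB| ∈ [5, 27]
|BC| ∈ {40}
|AC| ∈ [13, 67]

|AC| ∈ [13, 67]  (≈ [13.0000, 67.0000])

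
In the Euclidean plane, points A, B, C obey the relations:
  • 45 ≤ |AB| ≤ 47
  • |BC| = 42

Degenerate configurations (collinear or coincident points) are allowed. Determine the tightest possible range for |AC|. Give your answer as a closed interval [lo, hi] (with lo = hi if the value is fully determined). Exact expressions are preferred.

|AB| ∈ [45, 47]
|BC| ∈ {42}
|AC| ∈ [3, 89]

|AC| ∈ [3, 89]  (≈ [3.0000, 89.0000])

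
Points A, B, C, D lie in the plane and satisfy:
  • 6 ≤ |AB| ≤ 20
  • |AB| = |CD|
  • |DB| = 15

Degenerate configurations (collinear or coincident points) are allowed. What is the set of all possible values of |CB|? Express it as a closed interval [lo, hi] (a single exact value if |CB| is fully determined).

|AB| ∈ [6, 20]
|BD| ∈ {15}
|CD| ∈ [6, 20]
|AD| ∈ [0, 35]
|BC| ∈ [0, 35]
|AC| ∈ [0, 55]

|CB| ∈ [0, 35]  (≈ [0.0000, 35.0000])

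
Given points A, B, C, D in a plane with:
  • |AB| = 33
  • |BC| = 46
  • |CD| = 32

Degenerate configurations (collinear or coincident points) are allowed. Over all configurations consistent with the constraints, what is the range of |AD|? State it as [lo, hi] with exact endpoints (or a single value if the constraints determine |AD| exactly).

|AB| ∈ {33}
|BC| ∈ {46}
|CD| ∈ {32}
|AC| ∈ [13, 79]
|BD| ∈ [14, 78]
|AD| ∈ [0, 111]

|AD| ∈ [0, 111]  (≈ [0.0000, 111.0000])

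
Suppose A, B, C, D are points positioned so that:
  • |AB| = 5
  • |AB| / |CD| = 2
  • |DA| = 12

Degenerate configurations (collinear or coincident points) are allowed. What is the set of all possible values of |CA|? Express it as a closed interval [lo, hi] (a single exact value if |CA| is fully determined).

|CA| ∈ [19/2, 29/2]  (≈ [9.5000, 14.5000])

|AB| ∈ {5}
|AD| ∈ {12}
|CD| ∈ {5/2}
|BD| ∈ [7, 17]
|AC| ∈ [19/2, 29/2]
|BC| ∈ [9/2, 39/2]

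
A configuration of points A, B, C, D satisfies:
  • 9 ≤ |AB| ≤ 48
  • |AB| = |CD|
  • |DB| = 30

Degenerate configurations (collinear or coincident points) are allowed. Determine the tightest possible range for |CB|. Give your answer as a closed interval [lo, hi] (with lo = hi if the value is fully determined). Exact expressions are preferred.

|CB| ∈ [0, 78]  (≈ [0.0000, 78.0000])

|AB| ∈ [9, 48]
|BD| ∈ {30}
|CD| ∈ [9, 48]
|AD| ∈ [0, 78]
|BC| ∈ [0, 78]
|AC| ∈ [0, 126]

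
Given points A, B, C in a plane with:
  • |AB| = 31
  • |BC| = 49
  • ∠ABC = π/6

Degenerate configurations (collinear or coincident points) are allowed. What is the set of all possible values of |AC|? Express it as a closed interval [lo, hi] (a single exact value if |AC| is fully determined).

|AC| = √(3362 - 1519·√(3))  (≈ 27.0373)

|AB| ∈ {31}
|BC| ∈ {49}
|AC| ∈ {√(3362 - 1519·√(3))}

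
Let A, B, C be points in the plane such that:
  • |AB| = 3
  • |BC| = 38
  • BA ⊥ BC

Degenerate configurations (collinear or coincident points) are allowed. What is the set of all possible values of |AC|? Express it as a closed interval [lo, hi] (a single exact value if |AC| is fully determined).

|AB| ∈ {3}
|BC| ∈ {38}
|AC| ∈ {√(1453)}

|AC| = √(1453)  (≈ 38.1182)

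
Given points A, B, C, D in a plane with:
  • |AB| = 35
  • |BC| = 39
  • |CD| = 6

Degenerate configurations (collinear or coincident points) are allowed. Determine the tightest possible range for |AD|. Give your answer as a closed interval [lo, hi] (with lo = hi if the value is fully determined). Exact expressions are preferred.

|AB| ∈ {35}
|BC| ∈ {39}
|CD| ∈ {6}
|AC| ∈ [4, 74]
|BD| ∈ [33, 45]
|AD| ∈ [0, 80]

|AD| ∈ [0, 80]  (≈ [0.0000, 80.0000])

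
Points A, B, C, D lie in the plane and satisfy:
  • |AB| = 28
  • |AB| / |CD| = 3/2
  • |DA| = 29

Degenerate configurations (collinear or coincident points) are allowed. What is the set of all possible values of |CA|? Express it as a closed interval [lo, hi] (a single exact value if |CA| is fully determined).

|CA| ∈ [31/3, 143/3]  (≈ [10.3333, 47.6667])

|AB| ∈ {28}
|AD| ∈ {29}
|CD| ∈ {56/3}
|BD| ∈ [1, 57]
|AC| ∈ [31/3, 143/3]
|BC| ∈ [0, 227/3]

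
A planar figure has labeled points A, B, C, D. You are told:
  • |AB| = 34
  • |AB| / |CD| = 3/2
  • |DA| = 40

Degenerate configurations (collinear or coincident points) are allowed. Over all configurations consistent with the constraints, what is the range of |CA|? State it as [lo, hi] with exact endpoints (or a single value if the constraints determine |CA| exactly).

|AB| ∈ {34}
|AD| ∈ {40}
|CD| ∈ {68/3}
|BD| ∈ [6, 74]
|AC| ∈ [52/3, 188/3]
|BC| ∈ [0, 290/3]

|CA| ∈ [52/3, 188/3]  (≈ [17.3333, 62.6667])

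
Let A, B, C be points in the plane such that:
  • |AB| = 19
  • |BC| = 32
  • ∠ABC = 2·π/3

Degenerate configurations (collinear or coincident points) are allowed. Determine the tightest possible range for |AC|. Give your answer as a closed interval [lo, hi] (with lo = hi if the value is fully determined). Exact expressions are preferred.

|AB| ∈ {19}
|BC| ∈ {32}
|AC| ∈ {√(1993)}

|AC| = √(1993)  (≈ 44.6430)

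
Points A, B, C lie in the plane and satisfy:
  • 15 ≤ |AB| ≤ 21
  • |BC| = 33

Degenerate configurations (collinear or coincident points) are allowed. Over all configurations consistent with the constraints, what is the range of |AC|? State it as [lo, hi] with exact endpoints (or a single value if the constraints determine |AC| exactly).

|AC| ∈ [12, 54]  (≈ [12.0000, 54.0000])

|AB| ∈ [15, 21]
|BC| ∈ {33}
|AC| ∈ [12, 54]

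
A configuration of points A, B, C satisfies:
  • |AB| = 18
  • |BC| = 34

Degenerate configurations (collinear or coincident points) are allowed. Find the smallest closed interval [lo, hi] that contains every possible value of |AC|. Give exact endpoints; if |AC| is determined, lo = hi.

|AB| ∈ {18}
|BC| ∈ {34}
|AC| ∈ [16, 52]

|AC| ∈ [16, 52]  (≈ [16.0000, 52.0000])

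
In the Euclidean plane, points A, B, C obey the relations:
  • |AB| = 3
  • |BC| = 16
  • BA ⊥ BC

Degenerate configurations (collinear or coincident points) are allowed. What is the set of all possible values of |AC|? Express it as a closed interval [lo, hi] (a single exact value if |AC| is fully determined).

|AC| = √(265)  (≈ 16.2788)

|AB| ∈ {3}
|BC| ∈ {16}
|AC| ∈ {√(265)}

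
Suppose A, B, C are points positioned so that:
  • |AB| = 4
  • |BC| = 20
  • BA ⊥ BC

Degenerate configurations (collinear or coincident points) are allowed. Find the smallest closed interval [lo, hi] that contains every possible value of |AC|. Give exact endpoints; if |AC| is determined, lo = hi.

|AB| ∈ {4}
|BC| ∈ {20}
|AC| ∈ {4·√(26)}

|AC| = 4·√(26)  (≈ 20.3961)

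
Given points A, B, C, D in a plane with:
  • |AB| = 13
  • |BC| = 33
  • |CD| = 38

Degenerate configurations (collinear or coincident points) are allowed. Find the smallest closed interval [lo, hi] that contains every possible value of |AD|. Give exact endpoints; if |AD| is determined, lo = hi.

|AD| ∈ [0, 84]  (≈ [0.0000, 84.0000])

|AB| ∈ {13}
|BC| ∈ {33}
|CD| ∈ {38}
|AC| ∈ [20, 46]
|BD| ∈ [5, 71]
|AD| ∈ [0, 84]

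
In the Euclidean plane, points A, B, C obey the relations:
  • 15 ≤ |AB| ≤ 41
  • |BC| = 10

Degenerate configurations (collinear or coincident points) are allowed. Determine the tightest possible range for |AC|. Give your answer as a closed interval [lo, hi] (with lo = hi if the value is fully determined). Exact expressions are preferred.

|AC| ∈ [5, 51]  (≈ [5.0000, 51.0000])

|AB| ∈ [15, 41]
|BC| ∈ {10}
|AC| ∈ [5, 51]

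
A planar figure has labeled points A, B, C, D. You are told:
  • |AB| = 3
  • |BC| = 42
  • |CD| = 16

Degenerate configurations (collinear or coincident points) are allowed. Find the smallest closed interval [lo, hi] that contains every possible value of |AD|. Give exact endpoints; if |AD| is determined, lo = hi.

|AB| ∈ {3}
|BC| ∈ {42}
|CD| ∈ {16}
|AC| ∈ [39, 45]
|BD| ∈ [26, 58]
|AD| ∈ [23, 61]

|AD| ∈ [23, 61]  (≈ [23.0000, 61.0000])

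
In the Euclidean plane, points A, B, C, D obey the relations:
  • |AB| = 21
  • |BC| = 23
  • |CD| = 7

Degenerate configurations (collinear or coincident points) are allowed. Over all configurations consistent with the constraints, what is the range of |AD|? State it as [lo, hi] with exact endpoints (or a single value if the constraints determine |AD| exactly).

|AB| ∈ {21}
|BC| ∈ {23}
|CD| ∈ {7}
|AC| ∈ [2, 44]
|BD| ∈ [16, 30]
|AD| ∈ [0, 51]

|AD| ∈ [0, 51]  (≈ [0.0000, 51.0000])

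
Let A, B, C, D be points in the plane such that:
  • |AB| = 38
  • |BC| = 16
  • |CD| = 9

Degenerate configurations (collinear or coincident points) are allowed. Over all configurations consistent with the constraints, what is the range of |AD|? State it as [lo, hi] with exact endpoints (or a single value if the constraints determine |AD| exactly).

|AD| ∈ [13, 63]  (≈ [13.0000, 63.0000])

|AB| ∈ {38}
|BC| ∈ {16}
|CD| ∈ {9}
|AC| ∈ [22, 54]
|BD| ∈ [7, 25]
|AD| ∈ [13, 63]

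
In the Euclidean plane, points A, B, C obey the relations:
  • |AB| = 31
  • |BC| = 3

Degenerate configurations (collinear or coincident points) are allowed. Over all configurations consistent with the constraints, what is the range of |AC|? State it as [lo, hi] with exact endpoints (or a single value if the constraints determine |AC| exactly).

|AB| ∈ {31}
|BC| ∈ {3}
|AC| ∈ [28, 34]

|AC| ∈ [28, 34]  (≈ [28.0000, 34.0000])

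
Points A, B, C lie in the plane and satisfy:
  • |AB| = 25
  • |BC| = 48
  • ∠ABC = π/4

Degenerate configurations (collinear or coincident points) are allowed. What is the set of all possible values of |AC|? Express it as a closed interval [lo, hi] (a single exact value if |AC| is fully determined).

|AB| ∈ {25}
|BC| ∈ {48}
|AC| ∈ {√(2929 - 1200·√(2))}

|AC| = √(2929 - 1200·√(2))  (≈ 35.0991)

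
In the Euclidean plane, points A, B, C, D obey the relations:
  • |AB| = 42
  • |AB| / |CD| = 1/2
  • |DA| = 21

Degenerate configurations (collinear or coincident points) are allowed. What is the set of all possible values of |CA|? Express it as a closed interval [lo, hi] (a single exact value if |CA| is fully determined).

|AB| ∈ {42}
|AD| ∈ {21}
|CD| ∈ {84}
|BD| ∈ [21, 63]
|AC| ∈ [63, 105]
|BC| ∈ [21, 147]

|CA| ∈ [63, 105]  (≈ [63.0000, 105.0000])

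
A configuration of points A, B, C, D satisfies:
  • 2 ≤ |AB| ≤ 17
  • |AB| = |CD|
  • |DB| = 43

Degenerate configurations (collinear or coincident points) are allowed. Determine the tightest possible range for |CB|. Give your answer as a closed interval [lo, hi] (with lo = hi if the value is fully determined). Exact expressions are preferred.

|AB| ∈ [2, 17]
|BD| ∈ {43}
|CD| ∈ [2, 17]
|AD| ∈ [26, 60]
|BC| ∈ [26, 60]
|AC| ∈ [9, 77]

|CB| ∈ [26, 60]  (≈ [26.0000, 60.0000])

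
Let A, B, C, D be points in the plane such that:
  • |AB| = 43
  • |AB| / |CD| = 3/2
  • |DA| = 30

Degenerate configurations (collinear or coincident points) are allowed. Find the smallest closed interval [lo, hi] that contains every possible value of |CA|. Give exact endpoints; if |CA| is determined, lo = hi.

|AB| ∈ {43}
|AD| ∈ {30}
|CD| ∈ {86/3}
|BD| ∈ [13, 73]
|AC| ∈ [4/3, 176/3]
|BC| ∈ [0, 305/3]

|CA| ∈ [4/3, 176/3]  (≈ [1.3333, 58.6667])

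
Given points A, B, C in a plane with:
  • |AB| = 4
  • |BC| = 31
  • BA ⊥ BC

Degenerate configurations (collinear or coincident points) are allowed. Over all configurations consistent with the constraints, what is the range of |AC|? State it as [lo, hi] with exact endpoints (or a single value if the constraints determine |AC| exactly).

|AC| = √(977)  (≈ 31.2570)

|AB| ∈ {4}
|BC| ∈ {31}
|AC| ∈ {√(977)}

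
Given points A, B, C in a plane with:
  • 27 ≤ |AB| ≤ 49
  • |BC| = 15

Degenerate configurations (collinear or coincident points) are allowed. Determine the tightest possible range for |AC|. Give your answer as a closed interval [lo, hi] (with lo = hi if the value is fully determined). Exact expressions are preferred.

|AC| ∈ [12, 64]  (≈ [12.0000, 64.0000])

|AB| ∈ [27, 49]
|BC| ∈ {15}
|AC| ∈ [12, 64]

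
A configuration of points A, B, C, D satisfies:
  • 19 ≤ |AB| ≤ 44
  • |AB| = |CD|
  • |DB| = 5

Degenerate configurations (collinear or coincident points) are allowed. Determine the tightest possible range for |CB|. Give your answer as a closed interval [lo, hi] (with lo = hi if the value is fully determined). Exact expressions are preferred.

|CB| ∈ [14, 49]  (≈ [14.0000, 49.0000])

|AB| ∈ [19, 44]
|BD| ∈ {5}
|CD| ∈ [19, 44]
|AD| ∈ [14, 49]
|BC| ∈ [14, 49]
|AC| ∈ [0, 93]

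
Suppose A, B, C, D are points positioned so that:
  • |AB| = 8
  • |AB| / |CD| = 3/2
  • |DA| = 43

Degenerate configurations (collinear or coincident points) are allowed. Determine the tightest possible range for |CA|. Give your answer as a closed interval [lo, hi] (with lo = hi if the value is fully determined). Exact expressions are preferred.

|AB| ∈ {8}
|AD| ∈ {43}
|CD| ∈ {16/3}
|BD| ∈ [35, 51]
|AC| ∈ [113/3, 145/3]
|BC| ∈ [89/3, 169/3]

|CA| ∈ [113/3, 145/3]  (≈ [37.6667, 48.3333])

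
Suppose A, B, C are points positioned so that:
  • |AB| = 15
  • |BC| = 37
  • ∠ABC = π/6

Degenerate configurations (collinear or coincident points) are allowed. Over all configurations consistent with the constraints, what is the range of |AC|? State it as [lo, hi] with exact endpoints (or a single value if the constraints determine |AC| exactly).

|AB| ∈ {15}
|BC| ∈ {37}
|AC| ∈ {√(1594 - 555·√(3))}

|AC| = √(1594 - 555·√(3))  (≈ 25.1538)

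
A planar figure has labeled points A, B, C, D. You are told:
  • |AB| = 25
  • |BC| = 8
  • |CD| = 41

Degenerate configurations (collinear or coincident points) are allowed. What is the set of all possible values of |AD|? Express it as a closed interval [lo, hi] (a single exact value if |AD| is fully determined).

|AD| ∈ [8, 74]  (≈ [8.0000, 74.0000])

|AB| ∈ {25}
|BC| ∈ {8}
|CD| ∈ {41}
|AC| ∈ [17, 33]
|BD| ∈ [33, 49]
|AD| ∈ [8, 74]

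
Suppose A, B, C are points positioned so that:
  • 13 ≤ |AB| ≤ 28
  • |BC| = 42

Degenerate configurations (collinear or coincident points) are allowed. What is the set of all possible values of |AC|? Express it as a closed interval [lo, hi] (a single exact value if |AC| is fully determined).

|AC| ∈ [14, 70]  (≈ [14.0000, 70.0000])

|AB| ∈ [13, 28]
|BC| ∈ {42}
|AC| ∈ [14, 70]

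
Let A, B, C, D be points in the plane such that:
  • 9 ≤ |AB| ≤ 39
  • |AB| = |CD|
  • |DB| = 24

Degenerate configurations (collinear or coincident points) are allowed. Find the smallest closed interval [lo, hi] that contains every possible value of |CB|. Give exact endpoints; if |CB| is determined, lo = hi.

|AB| ∈ [9, 39]
|BD| ∈ {24}
|CD| ∈ [9, 39]
|AD| ∈ [0, 63]
|BC| ∈ [0, 63]
|AC| ∈ [0, 102]

|CB| ∈ [0, 63]  (≈ [0.0000, 63.0000])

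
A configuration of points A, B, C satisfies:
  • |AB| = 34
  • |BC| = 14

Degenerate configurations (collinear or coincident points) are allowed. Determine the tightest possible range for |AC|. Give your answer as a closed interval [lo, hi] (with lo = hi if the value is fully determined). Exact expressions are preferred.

|AB| ∈ {34}
|BC| ∈ {14}
|AC| ∈ [20, 48]

|AC| ∈ [20, 48]  (≈ [20.0000, 48.0000])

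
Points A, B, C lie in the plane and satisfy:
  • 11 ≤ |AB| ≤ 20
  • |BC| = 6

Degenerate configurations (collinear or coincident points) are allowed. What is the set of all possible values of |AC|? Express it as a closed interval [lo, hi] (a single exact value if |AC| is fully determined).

|AB| ∈ [11, 20]
|BC| ∈ {6}
|AC| ∈ [5, 26]

|AC| ∈ [5, 26]  (≈ [5.0000, 26.0000])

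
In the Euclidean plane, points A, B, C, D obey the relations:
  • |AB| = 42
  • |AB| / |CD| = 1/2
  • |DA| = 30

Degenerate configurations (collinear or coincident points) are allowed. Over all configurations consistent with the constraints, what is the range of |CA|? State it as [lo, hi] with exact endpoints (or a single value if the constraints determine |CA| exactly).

|AB| ∈ {42}
|AD| ∈ {30}
|CD| ∈ {84}
|BD| ∈ [12, 72]
|AC| ∈ [54, 114]
|BC| ∈ [12, 156]

|CA| ∈ [54, 114]  (≈ [54.0000, 114.0000])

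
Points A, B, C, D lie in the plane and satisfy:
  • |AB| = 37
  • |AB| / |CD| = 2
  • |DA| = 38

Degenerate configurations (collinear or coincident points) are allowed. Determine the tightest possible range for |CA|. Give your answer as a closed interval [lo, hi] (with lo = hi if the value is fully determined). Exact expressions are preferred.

|AB| ∈ {37}
|AD| ∈ {38}
|CD| ∈ {37/2}
|BD| ∈ [1, 75]
|AC| ∈ [39/2, 113/2]
|BC| ∈ [0, 187/2]

|CA| ∈ [39/2, 113/2]  (≈ [19.5000, 56.5000])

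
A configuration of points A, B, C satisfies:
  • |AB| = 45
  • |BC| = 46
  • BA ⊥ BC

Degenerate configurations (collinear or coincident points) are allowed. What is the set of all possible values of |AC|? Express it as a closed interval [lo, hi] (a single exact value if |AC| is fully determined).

|AC| = √(4141)  (≈ 64.3506)

|AB| ∈ {45}
|BC| ∈ {46}
|AC| ∈ {√(4141)}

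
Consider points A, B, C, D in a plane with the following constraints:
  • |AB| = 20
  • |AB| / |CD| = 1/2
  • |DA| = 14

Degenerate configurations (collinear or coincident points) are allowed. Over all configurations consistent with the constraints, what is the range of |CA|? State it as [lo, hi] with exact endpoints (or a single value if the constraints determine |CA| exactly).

|CA| ∈ [26, 54]  (≈ [26.0000, 54.0000])

|AB| ∈ {20}
|AD| ∈ {14}
|CD| ∈ {40}
|BD| ∈ [6, 34]
|AC| ∈ [26, 54]
|BC| ∈ [6, 74]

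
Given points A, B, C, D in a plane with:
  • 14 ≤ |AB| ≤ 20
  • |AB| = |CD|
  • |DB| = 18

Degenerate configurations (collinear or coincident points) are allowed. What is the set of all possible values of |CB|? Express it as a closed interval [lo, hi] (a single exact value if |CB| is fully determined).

|AB| ∈ [14, 20]
|BD| ∈ {18}
|CD| ∈ [14, 20]
|AD| ∈ [0, 38]
|BC| ∈ [0, 38]
|AC| ∈ [0, 58]

|CB| ∈ [0, 38]  (≈ [0.0000, 38.0000])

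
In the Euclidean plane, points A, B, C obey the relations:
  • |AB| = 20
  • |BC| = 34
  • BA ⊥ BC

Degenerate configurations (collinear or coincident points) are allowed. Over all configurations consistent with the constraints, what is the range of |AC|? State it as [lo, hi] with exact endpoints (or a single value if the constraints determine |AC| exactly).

|AB| ∈ {20}
|BC| ∈ {34}
|AC| ∈ {2·√(389)}

|AC| = 2·√(389)  (≈ 39.4462)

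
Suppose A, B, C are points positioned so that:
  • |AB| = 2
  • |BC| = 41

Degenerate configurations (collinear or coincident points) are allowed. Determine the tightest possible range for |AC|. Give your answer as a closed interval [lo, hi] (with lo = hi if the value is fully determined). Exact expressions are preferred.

|AB| ∈ {2}
|BC| ∈ {41}
|AC| ∈ [39, 43]

|AC| ∈ [39, 43]  (≈ [39.0000, 43.0000])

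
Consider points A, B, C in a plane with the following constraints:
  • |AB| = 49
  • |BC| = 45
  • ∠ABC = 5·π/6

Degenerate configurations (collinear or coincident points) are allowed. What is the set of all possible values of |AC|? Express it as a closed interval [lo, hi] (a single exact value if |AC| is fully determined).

|AC| = √(2205·√(3) + 4426)  (≈ 90.8029)

|AB| ∈ {49}
|BC| ∈ {45}
|AC| ∈ {√(2205·√(3) + 4426)}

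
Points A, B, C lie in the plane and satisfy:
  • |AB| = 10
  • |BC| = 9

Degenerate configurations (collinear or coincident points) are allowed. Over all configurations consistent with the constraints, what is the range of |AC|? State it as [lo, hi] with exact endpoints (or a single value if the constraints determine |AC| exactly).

|AB| ∈ {10}
|BC| ∈ {9}
|AC| ∈ [1, 19]

|AC| ∈ [1, 19]  (≈ [1.0000, 19.0000])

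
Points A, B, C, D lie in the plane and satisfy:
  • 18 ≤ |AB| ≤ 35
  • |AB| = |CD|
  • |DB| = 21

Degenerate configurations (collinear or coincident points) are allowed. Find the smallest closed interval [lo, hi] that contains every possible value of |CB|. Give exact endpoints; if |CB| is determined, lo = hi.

|AB| ∈ [18, 35]
|BD| ∈ {21}
|CD| ∈ [18, 35]
|AD| ∈ [0, 56]
|BC| ∈ [0, 56]
|AC| ∈ [0, 91]

|CB| ∈ [0, 56]  (≈ [0.0000, 56.0000])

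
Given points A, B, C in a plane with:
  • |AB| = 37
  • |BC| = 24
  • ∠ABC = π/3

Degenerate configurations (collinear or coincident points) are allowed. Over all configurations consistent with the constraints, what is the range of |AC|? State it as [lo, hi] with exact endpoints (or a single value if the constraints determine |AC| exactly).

|AB| ∈ {37}
|BC| ∈ {24}
|AC| ∈ {√(1057)}

|AC| = √(1057)  (≈ 32.5115)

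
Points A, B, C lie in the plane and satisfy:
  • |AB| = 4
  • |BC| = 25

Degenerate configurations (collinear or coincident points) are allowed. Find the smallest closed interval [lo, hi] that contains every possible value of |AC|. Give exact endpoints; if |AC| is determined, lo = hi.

|AB| ∈ {4}
|BC| ∈ {25}
|AC| ∈ [21, 29]

|AC| ∈ [21, 29]  (≈ [21.0000, 29.0000])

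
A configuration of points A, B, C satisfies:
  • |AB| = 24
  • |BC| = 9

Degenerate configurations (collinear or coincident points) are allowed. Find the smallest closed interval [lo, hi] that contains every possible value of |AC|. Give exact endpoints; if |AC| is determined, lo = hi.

|AB| ∈ {24}
|BC| ∈ {9}
|AC| ∈ [15, 33]

|AC| ∈ [15, 33]  (≈ [15.0000, 33.0000])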